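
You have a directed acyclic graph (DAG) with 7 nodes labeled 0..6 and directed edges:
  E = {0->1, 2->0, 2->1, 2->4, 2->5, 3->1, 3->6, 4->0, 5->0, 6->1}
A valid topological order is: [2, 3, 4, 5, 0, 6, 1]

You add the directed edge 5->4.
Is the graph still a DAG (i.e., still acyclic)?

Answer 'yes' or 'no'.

Answer: yes

Derivation:
Given toposort: [2, 3, 4, 5, 0, 6, 1]
Position of 5: index 3; position of 4: index 2
New edge 5->4: backward (u after v in old order)
Backward edge: old toposort is now invalid. Check if this creates a cycle.
Does 4 already reach 5? Reachable from 4: [0, 1, 4]. NO -> still a DAG (reorder needed).
Still a DAG? yes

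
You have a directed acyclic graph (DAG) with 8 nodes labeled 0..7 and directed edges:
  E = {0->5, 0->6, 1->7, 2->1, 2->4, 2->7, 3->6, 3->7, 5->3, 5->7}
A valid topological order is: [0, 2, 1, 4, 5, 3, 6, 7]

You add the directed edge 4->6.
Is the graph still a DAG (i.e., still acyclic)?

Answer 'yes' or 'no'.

Given toposort: [0, 2, 1, 4, 5, 3, 6, 7]
Position of 4: index 3; position of 6: index 6
New edge 4->6: forward
Forward edge: respects the existing order. Still a DAG, same toposort still valid.
Still a DAG? yes

Answer: yes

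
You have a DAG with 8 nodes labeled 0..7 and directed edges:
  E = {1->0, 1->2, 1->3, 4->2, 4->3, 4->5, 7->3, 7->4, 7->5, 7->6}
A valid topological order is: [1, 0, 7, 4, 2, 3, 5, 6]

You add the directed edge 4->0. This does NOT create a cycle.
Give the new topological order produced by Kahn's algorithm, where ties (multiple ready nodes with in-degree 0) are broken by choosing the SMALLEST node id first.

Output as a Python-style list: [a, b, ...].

Answer: [1, 7, 4, 0, 2, 3, 5, 6]

Derivation:
Old toposort: [1, 0, 7, 4, 2, 3, 5, 6]
Added edge: 4->0
Position of 4 (3) > position of 0 (1). Must reorder: 4 must now come before 0.
Run Kahn's algorithm (break ties by smallest node id):
  initial in-degrees: [2, 0, 2, 3, 1, 2, 1, 0]
  ready (indeg=0): [1, 7]
  pop 1: indeg[0]->1; indeg[2]->1; indeg[3]->2 | ready=[7] | order so far=[1]
  pop 7: indeg[3]->1; indeg[4]->0; indeg[5]->1; indeg[6]->0 | ready=[4, 6] | order so far=[1, 7]
  pop 4: indeg[0]->0; indeg[2]->0; indeg[3]->0; indeg[5]->0 | ready=[0, 2, 3, 5, 6] | order so far=[1, 7, 4]
  pop 0: no out-edges | ready=[2, 3, 5, 6] | order so far=[1, 7, 4, 0]
  pop 2: no out-edges | ready=[3, 5, 6] | order so far=[1, 7, 4, 0, 2]
  pop 3: no out-edges | ready=[5, 6] | order so far=[1, 7, 4, 0, 2, 3]
  pop 5: no out-edges | ready=[6] | order so far=[1, 7, 4, 0, 2, 3, 5]
  pop 6: no out-edges | ready=[] | order so far=[1, 7, 4, 0, 2, 3, 5, 6]
  Result: [1, 7, 4, 0, 2, 3, 5, 6]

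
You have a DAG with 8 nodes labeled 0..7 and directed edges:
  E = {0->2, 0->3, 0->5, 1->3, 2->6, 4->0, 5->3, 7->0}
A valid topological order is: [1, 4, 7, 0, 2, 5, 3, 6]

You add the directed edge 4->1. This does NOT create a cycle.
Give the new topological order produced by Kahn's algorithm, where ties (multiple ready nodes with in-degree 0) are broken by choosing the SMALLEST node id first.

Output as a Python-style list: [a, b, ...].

Answer: [4, 1, 7, 0, 2, 5, 3, 6]

Derivation:
Old toposort: [1, 4, 7, 0, 2, 5, 3, 6]
Added edge: 4->1
Position of 4 (1) > position of 1 (0). Must reorder: 4 must now come before 1.
Run Kahn's algorithm (break ties by smallest node id):
  initial in-degrees: [2, 1, 1, 3, 0, 1, 1, 0]
  ready (indeg=0): [4, 7]
  pop 4: indeg[0]->1; indeg[1]->0 | ready=[1, 7] | order so far=[4]
  pop 1: indeg[3]->2 | ready=[7] | order so far=[4, 1]
  pop 7: indeg[0]->0 | ready=[0] | order so far=[4, 1, 7]
  pop 0: indeg[2]->0; indeg[3]->1; indeg[5]->0 | ready=[2, 5] | order so far=[4, 1, 7, 0]
  pop 2: indeg[6]->0 | ready=[5, 6] | order so far=[4, 1, 7, 0, 2]
  pop 5: indeg[3]->0 | ready=[3, 6] | order so far=[4, 1, 7, 0, 2, 5]
  pop 3: no out-edges | ready=[6] | order so far=[4, 1, 7, 0, 2, 5, 3]
  pop 6: no out-edges | ready=[] | order so far=[4, 1, 7, 0, 2, 5, 3, 6]
  Result: [4, 1, 7, 0, 2, 5, 3, 6]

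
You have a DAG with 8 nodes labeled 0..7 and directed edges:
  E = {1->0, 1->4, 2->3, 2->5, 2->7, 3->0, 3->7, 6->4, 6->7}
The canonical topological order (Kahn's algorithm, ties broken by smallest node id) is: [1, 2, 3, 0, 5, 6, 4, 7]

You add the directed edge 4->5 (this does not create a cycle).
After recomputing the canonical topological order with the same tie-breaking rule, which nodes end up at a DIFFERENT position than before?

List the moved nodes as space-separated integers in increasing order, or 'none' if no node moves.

Answer: 4 5 6

Derivation:
Old toposort: [1, 2, 3, 0, 5, 6, 4, 7]
Added edge 4->5
Recompute Kahn (smallest-id tiebreak):
  initial in-degrees: [2, 0, 0, 1, 2, 2, 0, 3]
  ready (indeg=0): [1, 2, 6]
  pop 1: indeg[0]->1; indeg[4]->1 | ready=[2, 6] | order so far=[1]
  pop 2: indeg[3]->0; indeg[5]->1; indeg[7]->2 | ready=[3, 6] | order so far=[1, 2]
  pop 3: indeg[0]->0; indeg[7]->1 | ready=[0, 6] | order so far=[1, 2, 3]
  pop 0: no out-edges | ready=[6] | order so far=[1, 2, 3, 0]
  pop 6: indeg[4]->0; indeg[7]->0 | ready=[4, 7] | order so far=[1, 2, 3, 0, 6]
  pop 4: indeg[5]->0 | ready=[5, 7] | order so far=[1, 2, 3, 0, 6, 4]
  pop 5: no out-edges | ready=[7] | order so far=[1, 2, 3, 0, 6, 4, 5]
  pop 7: no out-edges | ready=[] | order so far=[1, 2, 3, 0, 6, 4, 5, 7]
New canonical toposort: [1, 2, 3, 0, 6, 4, 5, 7]
Compare positions:
  Node 0: index 3 -> 3 (same)
  Node 1: index 0 -> 0 (same)
  Node 2: index 1 -> 1 (same)
  Node 3: index 2 -> 2 (same)
  Node 4: index 6 -> 5 (moved)
  Node 5: index 4 -> 6 (moved)
  Node 6: index 5 -> 4 (moved)
  Node 7: index 7 -> 7 (same)
Nodes that changed position: 4 5 6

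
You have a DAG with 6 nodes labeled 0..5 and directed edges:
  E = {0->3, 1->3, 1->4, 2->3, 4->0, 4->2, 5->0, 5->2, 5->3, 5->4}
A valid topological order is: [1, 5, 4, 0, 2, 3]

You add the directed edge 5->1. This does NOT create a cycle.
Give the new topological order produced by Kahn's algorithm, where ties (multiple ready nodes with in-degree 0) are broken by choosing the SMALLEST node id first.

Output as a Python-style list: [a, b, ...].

Old toposort: [1, 5, 4, 0, 2, 3]
Added edge: 5->1
Position of 5 (1) > position of 1 (0). Must reorder: 5 must now come before 1.
Run Kahn's algorithm (break ties by smallest node id):
  initial in-degrees: [2, 1, 2, 4, 2, 0]
  ready (indeg=0): [5]
  pop 5: indeg[0]->1; indeg[1]->0; indeg[2]->1; indeg[3]->3; indeg[4]->1 | ready=[1] | order so far=[5]
  pop 1: indeg[3]->2; indeg[4]->0 | ready=[4] | order so far=[5, 1]
  pop 4: indeg[0]->0; indeg[2]->0 | ready=[0, 2] | order so far=[5, 1, 4]
  pop 0: indeg[3]->1 | ready=[2] | order so far=[5, 1, 4, 0]
  pop 2: indeg[3]->0 | ready=[3] | order so far=[5, 1, 4, 0, 2]
  pop 3: no out-edges | ready=[] | order so far=[5, 1, 4, 0, 2, 3]
  Result: [5, 1, 4, 0, 2, 3]

Answer: [5, 1, 4, 0, 2, 3]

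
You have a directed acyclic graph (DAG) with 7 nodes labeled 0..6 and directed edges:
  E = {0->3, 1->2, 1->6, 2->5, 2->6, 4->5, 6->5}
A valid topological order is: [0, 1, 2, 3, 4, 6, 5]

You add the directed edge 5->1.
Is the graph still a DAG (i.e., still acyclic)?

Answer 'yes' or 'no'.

Given toposort: [0, 1, 2, 3, 4, 6, 5]
Position of 5: index 6; position of 1: index 1
New edge 5->1: backward (u after v in old order)
Backward edge: old toposort is now invalid. Check if this creates a cycle.
Does 1 already reach 5? Reachable from 1: [1, 2, 5, 6]. YES -> cycle!
Still a DAG? no

Answer: no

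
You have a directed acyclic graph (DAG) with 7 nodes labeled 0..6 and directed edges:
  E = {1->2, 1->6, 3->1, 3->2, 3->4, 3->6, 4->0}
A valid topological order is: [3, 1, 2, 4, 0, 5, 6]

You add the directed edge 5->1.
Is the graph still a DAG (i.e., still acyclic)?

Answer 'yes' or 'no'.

Answer: yes

Derivation:
Given toposort: [3, 1, 2, 4, 0, 5, 6]
Position of 5: index 5; position of 1: index 1
New edge 5->1: backward (u after v in old order)
Backward edge: old toposort is now invalid. Check if this creates a cycle.
Does 1 already reach 5? Reachable from 1: [1, 2, 6]. NO -> still a DAG (reorder needed).
Still a DAG? yes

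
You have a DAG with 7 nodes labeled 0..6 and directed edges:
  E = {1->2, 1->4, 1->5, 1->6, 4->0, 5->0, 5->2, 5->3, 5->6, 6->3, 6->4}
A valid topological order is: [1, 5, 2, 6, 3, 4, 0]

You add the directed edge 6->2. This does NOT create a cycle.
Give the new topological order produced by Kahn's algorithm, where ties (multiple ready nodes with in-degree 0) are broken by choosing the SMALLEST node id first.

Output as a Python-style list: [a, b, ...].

Answer: [1, 5, 6, 2, 3, 4, 0]

Derivation:
Old toposort: [1, 5, 2, 6, 3, 4, 0]
Added edge: 6->2
Position of 6 (3) > position of 2 (2). Must reorder: 6 must now come before 2.
Run Kahn's algorithm (break ties by smallest node id):
  initial in-degrees: [2, 0, 3, 2, 2, 1, 2]
  ready (indeg=0): [1]
  pop 1: indeg[2]->2; indeg[4]->1; indeg[5]->0; indeg[6]->1 | ready=[5] | order so far=[1]
  pop 5: indeg[0]->1; indeg[2]->1; indeg[3]->1; indeg[6]->0 | ready=[6] | order so far=[1, 5]
  pop 6: indeg[2]->0; indeg[3]->0; indeg[4]->0 | ready=[2, 3, 4] | order so far=[1, 5, 6]
  pop 2: no out-edges | ready=[3, 4] | order so far=[1, 5, 6, 2]
  pop 3: no out-edges | ready=[4] | order so far=[1, 5, 6, 2, 3]
  pop 4: indeg[0]->0 | ready=[0] | order so far=[1, 5, 6, 2, 3, 4]
  pop 0: no out-edges | ready=[] | order so far=[1, 5, 6, 2, 3, 4, 0]
  Result: [1, 5, 6, 2, 3, 4, 0]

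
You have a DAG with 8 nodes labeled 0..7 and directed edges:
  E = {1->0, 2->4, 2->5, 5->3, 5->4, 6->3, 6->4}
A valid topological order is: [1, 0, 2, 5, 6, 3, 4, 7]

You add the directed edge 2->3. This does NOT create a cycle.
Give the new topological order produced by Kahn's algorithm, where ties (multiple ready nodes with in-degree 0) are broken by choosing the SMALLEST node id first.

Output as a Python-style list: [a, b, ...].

Old toposort: [1, 0, 2, 5, 6, 3, 4, 7]
Added edge: 2->3
Position of 2 (2) < position of 3 (5). Old order still valid.
Run Kahn's algorithm (break ties by smallest node id):
  initial in-degrees: [1, 0, 0, 3, 3, 1, 0, 0]
  ready (indeg=0): [1, 2, 6, 7]
  pop 1: indeg[0]->0 | ready=[0, 2, 6, 7] | order so far=[1]
  pop 0: no out-edges | ready=[2, 6, 7] | order so far=[1, 0]
  pop 2: indeg[3]->2; indeg[4]->2; indeg[5]->0 | ready=[5, 6, 7] | order so far=[1, 0, 2]
  pop 5: indeg[3]->1; indeg[4]->1 | ready=[6, 7] | order so far=[1, 0, 2, 5]
  pop 6: indeg[3]->0; indeg[4]->0 | ready=[3, 4, 7] | order so far=[1, 0, 2, 5, 6]
  pop 3: no out-edges | ready=[4, 7] | order so far=[1, 0, 2, 5, 6, 3]
  pop 4: no out-edges | ready=[7] | order so far=[1, 0, 2, 5, 6, 3, 4]
  pop 7: no out-edges | ready=[] | order so far=[1, 0, 2, 5, 6, 3, 4, 7]
  Result: [1, 0, 2, 5, 6, 3, 4, 7]

Answer: [1, 0, 2, 5, 6, 3, 4, 7]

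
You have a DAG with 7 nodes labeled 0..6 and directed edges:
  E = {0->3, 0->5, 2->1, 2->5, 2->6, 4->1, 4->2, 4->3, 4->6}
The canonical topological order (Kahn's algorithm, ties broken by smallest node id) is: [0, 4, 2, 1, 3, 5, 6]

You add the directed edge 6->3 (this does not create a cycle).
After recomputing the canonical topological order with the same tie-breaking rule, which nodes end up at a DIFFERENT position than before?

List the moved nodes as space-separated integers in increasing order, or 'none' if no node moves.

Old toposort: [0, 4, 2, 1, 3, 5, 6]
Added edge 6->3
Recompute Kahn (smallest-id tiebreak):
  initial in-degrees: [0, 2, 1, 3, 0, 2, 2]
  ready (indeg=0): [0, 4]
  pop 0: indeg[3]->2; indeg[5]->1 | ready=[4] | order so far=[0]
  pop 4: indeg[1]->1; indeg[2]->0; indeg[3]->1; indeg[6]->1 | ready=[2] | order so far=[0, 4]
  pop 2: indeg[1]->0; indeg[5]->0; indeg[6]->0 | ready=[1, 5, 6] | order so far=[0, 4, 2]
  pop 1: no out-edges | ready=[5, 6] | order so far=[0, 4, 2, 1]
  pop 5: no out-edges | ready=[6] | order so far=[0, 4, 2, 1, 5]
  pop 6: indeg[3]->0 | ready=[3] | order so far=[0, 4, 2, 1, 5, 6]
  pop 3: no out-edges | ready=[] | order so far=[0, 4, 2, 1, 5, 6, 3]
New canonical toposort: [0, 4, 2, 1, 5, 6, 3]
Compare positions:
  Node 0: index 0 -> 0 (same)
  Node 1: index 3 -> 3 (same)
  Node 2: index 2 -> 2 (same)
  Node 3: index 4 -> 6 (moved)
  Node 4: index 1 -> 1 (same)
  Node 5: index 5 -> 4 (moved)
  Node 6: index 6 -> 5 (moved)
Nodes that changed position: 3 5 6

Answer: 3 5 6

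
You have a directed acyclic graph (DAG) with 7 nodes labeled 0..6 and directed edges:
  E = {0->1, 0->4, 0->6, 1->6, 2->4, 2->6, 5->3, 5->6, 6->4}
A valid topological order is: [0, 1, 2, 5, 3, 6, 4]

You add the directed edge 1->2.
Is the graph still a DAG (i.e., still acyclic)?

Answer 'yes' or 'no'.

Given toposort: [0, 1, 2, 5, 3, 6, 4]
Position of 1: index 1; position of 2: index 2
New edge 1->2: forward
Forward edge: respects the existing order. Still a DAG, same toposort still valid.
Still a DAG? yes

Answer: yes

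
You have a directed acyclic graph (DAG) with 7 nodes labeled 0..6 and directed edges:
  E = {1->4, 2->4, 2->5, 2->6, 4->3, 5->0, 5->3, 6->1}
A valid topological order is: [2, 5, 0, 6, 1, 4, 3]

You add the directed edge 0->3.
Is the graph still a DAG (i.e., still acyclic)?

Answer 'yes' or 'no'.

Answer: yes

Derivation:
Given toposort: [2, 5, 0, 6, 1, 4, 3]
Position of 0: index 2; position of 3: index 6
New edge 0->3: forward
Forward edge: respects the existing order. Still a DAG, same toposort still valid.
Still a DAG? yes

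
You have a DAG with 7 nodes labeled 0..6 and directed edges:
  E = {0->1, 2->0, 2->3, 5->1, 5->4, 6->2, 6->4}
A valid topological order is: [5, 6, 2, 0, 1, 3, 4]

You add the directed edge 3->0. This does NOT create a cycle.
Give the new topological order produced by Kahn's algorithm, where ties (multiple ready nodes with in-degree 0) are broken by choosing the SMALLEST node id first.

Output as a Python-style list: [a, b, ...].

Old toposort: [5, 6, 2, 0, 1, 3, 4]
Added edge: 3->0
Position of 3 (5) > position of 0 (3). Must reorder: 3 must now come before 0.
Run Kahn's algorithm (break ties by smallest node id):
  initial in-degrees: [2, 2, 1, 1, 2, 0, 0]
  ready (indeg=0): [5, 6]
  pop 5: indeg[1]->1; indeg[4]->1 | ready=[6] | order so far=[5]
  pop 6: indeg[2]->0; indeg[4]->0 | ready=[2, 4] | order so far=[5, 6]
  pop 2: indeg[0]->1; indeg[3]->0 | ready=[3, 4] | order so far=[5, 6, 2]
  pop 3: indeg[0]->0 | ready=[0, 4] | order so far=[5, 6, 2, 3]
  pop 0: indeg[1]->0 | ready=[1, 4] | order so far=[5, 6, 2, 3, 0]
  pop 1: no out-edges | ready=[4] | order so far=[5, 6, 2, 3, 0, 1]
  pop 4: no out-edges | ready=[] | order so far=[5, 6, 2, 3, 0, 1, 4]
  Result: [5, 6, 2, 3, 0, 1, 4]

Answer: [5, 6, 2, 3, 0, 1, 4]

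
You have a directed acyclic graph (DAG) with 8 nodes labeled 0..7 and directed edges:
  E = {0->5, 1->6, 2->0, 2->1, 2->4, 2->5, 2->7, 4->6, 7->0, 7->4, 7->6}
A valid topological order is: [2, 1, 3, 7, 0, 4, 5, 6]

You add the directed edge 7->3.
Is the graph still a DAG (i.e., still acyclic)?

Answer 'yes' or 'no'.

Given toposort: [2, 1, 3, 7, 0, 4, 5, 6]
Position of 7: index 3; position of 3: index 2
New edge 7->3: backward (u after v in old order)
Backward edge: old toposort is now invalid. Check if this creates a cycle.
Does 3 already reach 7? Reachable from 3: [3]. NO -> still a DAG (reorder needed).
Still a DAG? yes

Answer: yes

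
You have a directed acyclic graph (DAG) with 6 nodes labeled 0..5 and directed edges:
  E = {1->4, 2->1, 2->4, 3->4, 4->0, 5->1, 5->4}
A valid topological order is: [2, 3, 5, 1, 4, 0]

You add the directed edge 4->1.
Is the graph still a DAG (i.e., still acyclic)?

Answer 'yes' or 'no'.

Given toposort: [2, 3, 5, 1, 4, 0]
Position of 4: index 4; position of 1: index 3
New edge 4->1: backward (u after v in old order)
Backward edge: old toposort is now invalid. Check if this creates a cycle.
Does 1 already reach 4? Reachable from 1: [0, 1, 4]. YES -> cycle!
Still a DAG? no

Answer: no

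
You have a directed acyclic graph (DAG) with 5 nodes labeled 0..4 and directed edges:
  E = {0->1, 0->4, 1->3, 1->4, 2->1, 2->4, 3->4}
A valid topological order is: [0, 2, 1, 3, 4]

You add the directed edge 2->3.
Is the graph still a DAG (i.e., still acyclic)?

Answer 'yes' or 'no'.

Answer: yes

Derivation:
Given toposort: [0, 2, 1, 3, 4]
Position of 2: index 1; position of 3: index 3
New edge 2->3: forward
Forward edge: respects the existing order. Still a DAG, same toposort still valid.
Still a DAG? yes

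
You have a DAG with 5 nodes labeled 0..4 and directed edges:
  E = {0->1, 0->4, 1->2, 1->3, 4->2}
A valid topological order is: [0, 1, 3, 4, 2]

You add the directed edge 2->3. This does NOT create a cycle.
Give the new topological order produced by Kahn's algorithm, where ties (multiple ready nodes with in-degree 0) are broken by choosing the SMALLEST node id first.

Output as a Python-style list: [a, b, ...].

Old toposort: [0, 1, 3, 4, 2]
Added edge: 2->3
Position of 2 (4) > position of 3 (2). Must reorder: 2 must now come before 3.
Run Kahn's algorithm (break ties by smallest node id):
  initial in-degrees: [0, 1, 2, 2, 1]
  ready (indeg=0): [0]
  pop 0: indeg[1]->0; indeg[4]->0 | ready=[1, 4] | order so far=[0]
  pop 1: indeg[2]->1; indeg[3]->1 | ready=[4] | order so far=[0, 1]
  pop 4: indeg[2]->0 | ready=[2] | order so far=[0, 1, 4]
  pop 2: indeg[3]->0 | ready=[3] | order so far=[0, 1, 4, 2]
  pop 3: no out-edges | ready=[] | order so far=[0, 1, 4, 2, 3]
  Result: [0, 1, 4, 2, 3]

Answer: [0, 1, 4, 2, 3]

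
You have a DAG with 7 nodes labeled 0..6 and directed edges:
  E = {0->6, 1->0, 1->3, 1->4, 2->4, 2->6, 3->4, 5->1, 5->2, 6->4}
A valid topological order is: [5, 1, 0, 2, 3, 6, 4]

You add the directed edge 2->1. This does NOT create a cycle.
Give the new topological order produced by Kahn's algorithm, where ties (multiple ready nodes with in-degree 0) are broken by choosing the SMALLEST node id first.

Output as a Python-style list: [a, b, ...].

Answer: [5, 2, 1, 0, 3, 6, 4]

Derivation:
Old toposort: [5, 1, 0, 2, 3, 6, 4]
Added edge: 2->1
Position of 2 (3) > position of 1 (1). Must reorder: 2 must now come before 1.
Run Kahn's algorithm (break ties by smallest node id):
  initial in-degrees: [1, 2, 1, 1, 4, 0, 2]
  ready (indeg=0): [5]
  pop 5: indeg[1]->1; indeg[2]->0 | ready=[2] | order so far=[5]
  pop 2: indeg[1]->0; indeg[4]->3; indeg[6]->1 | ready=[1] | order so far=[5, 2]
  pop 1: indeg[0]->0; indeg[3]->0; indeg[4]->2 | ready=[0, 3] | order so far=[5, 2, 1]
  pop 0: indeg[6]->0 | ready=[3, 6] | order so far=[5, 2, 1, 0]
  pop 3: indeg[4]->1 | ready=[6] | order so far=[5, 2, 1, 0, 3]
  pop 6: indeg[4]->0 | ready=[4] | order so far=[5, 2, 1, 0, 3, 6]
  pop 4: no out-edges | ready=[] | order so far=[5, 2, 1, 0, 3, 6, 4]
  Result: [5, 2, 1, 0, 3, 6, 4]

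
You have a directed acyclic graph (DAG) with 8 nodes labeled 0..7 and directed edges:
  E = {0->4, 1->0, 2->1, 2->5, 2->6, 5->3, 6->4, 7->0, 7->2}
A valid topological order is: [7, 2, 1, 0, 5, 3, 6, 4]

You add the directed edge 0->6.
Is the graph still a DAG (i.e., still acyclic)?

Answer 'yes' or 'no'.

Answer: yes

Derivation:
Given toposort: [7, 2, 1, 0, 5, 3, 6, 4]
Position of 0: index 3; position of 6: index 6
New edge 0->6: forward
Forward edge: respects the existing order. Still a DAG, same toposort still valid.
Still a DAG? yes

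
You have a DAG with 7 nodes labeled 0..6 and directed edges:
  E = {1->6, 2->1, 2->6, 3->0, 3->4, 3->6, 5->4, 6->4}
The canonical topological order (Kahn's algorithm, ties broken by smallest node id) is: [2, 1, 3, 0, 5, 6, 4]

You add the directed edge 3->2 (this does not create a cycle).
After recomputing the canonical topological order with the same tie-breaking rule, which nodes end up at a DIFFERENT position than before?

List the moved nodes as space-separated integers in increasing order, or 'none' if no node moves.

Old toposort: [2, 1, 3, 0, 5, 6, 4]
Added edge 3->2
Recompute Kahn (smallest-id tiebreak):
  initial in-degrees: [1, 1, 1, 0, 3, 0, 3]
  ready (indeg=0): [3, 5]
  pop 3: indeg[0]->0; indeg[2]->0; indeg[4]->2; indeg[6]->2 | ready=[0, 2, 5] | order so far=[3]
  pop 0: no out-edges | ready=[2, 5] | order so far=[3, 0]
  pop 2: indeg[1]->0; indeg[6]->1 | ready=[1, 5] | order so far=[3, 0, 2]
  pop 1: indeg[6]->0 | ready=[5, 6] | order so far=[3, 0, 2, 1]
  pop 5: indeg[4]->1 | ready=[6] | order so far=[3, 0, 2, 1, 5]
  pop 6: indeg[4]->0 | ready=[4] | order so far=[3, 0, 2, 1, 5, 6]
  pop 4: no out-edges | ready=[] | order so far=[3, 0, 2, 1, 5, 6, 4]
New canonical toposort: [3, 0, 2, 1, 5, 6, 4]
Compare positions:
  Node 0: index 3 -> 1 (moved)
  Node 1: index 1 -> 3 (moved)
  Node 2: index 0 -> 2 (moved)
  Node 3: index 2 -> 0 (moved)
  Node 4: index 6 -> 6 (same)
  Node 5: index 4 -> 4 (same)
  Node 6: index 5 -> 5 (same)
Nodes that changed position: 0 1 2 3

Answer: 0 1 2 3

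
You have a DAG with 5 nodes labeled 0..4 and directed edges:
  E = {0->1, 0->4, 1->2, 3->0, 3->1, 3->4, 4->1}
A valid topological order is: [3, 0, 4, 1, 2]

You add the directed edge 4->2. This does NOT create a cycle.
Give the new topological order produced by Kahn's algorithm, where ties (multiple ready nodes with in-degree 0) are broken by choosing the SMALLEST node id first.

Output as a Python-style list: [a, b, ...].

Answer: [3, 0, 4, 1, 2]

Derivation:
Old toposort: [3, 0, 4, 1, 2]
Added edge: 4->2
Position of 4 (2) < position of 2 (4). Old order still valid.
Run Kahn's algorithm (break ties by smallest node id):
  initial in-degrees: [1, 3, 2, 0, 2]
  ready (indeg=0): [3]
  pop 3: indeg[0]->0; indeg[1]->2; indeg[4]->1 | ready=[0] | order so far=[3]
  pop 0: indeg[1]->1; indeg[4]->0 | ready=[4] | order so far=[3, 0]
  pop 4: indeg[1]->0; indeg[2]->1 | ready=[1] | order so far=[3, 0, 4]
  pop 1: indeg[2]->0 | ready=[2] | order so far=[3, 0, 4, 1]
  pop 2: no out-edges | ready=[] | order so far=[3, 0, 4, 1, 2]
  Result: [3, 0, 4, 1, 2]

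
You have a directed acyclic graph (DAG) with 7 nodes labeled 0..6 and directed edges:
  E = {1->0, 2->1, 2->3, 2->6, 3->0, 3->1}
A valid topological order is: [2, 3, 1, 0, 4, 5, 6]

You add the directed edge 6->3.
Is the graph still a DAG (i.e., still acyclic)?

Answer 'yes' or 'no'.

Answer: yes

Derivation:
Given toposort: [2, 3, 1, 0, 4, 5, 6]
Position of 6: index 6; position of 3: index 1
New edge 6->3: backward (u after v in old order)
Backward edge: old toposort is now invalid. Check if this creates a cycle.
Does 3 already reach 6? Reachable from 3: [0, 1, 3]. NO -> still a DAG (reorder needed).
Still a DAG? yes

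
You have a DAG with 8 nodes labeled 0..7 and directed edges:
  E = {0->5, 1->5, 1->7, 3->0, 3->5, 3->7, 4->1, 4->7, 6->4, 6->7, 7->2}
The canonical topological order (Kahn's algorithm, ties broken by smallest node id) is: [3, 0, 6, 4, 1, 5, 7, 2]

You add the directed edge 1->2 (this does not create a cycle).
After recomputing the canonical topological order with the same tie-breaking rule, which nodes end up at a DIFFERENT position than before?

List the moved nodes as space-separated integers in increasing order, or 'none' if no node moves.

Old toposort: [3, 0, 6, 4, 1, 5, 7, 2]
Added edge 1->2
Recompute Kahn (smallest-id tiebreak):
  initial in-degrees: [1, 1, 2, 0, 1, 3, 0, 4]
  ready (indeg=0): [3, 6]
  pop 3: indeg[0]->0; indeg[5]->2; indeg[7]->3 | ready=[0, 6] | order so far=[3]
  pop 0: indeg[5]->1 | ready=[6] | order so far=[3, 0]
  pop 6: indeg[4]->0; indeg[7]->2 | ready=[4] | order so far=[3, 0, 6]
  pop 4: indeg[1]->0; indeg[7]->1 | ready=[1] | order so far=[3, 0, 6, 4]
  pop 1: indeg[2]->1; indeg[5]->0; indeg[7]->0 | ready=[5, 7] | order so far=[3, 0, 6, 4, 1]
  pop 5: no out-edges | ready=[7] | order so far=[3, 0, 6, 4, 1, 5]
  pop 7: indeg[2]->0 | ready=[2] | order so far=[3, 0, 6, 4, 1, 5, 7]
  pop 2: no out-edges | ready=[] | order so far=[3, 0, 6, 4, 1, 5, 7, 2]
New canonical toposort: [3, 0, 6, 4, 1, 5, 7, 2]
Compare positions:
  Node 0: index 1 -> 1 (same)
  Node 1: index 4 -> 4 (same)
  Node 2: index 7 -> 7 (same)
  Node 3: index 0 -> 0 (same)
  Node 4: index 3 -> 3 (same)
  Node 5: index 5 -> 5 (same)
  Node 6: index 2 -> 2 (same)
  Node 7: index 6 -> 6 (same)
Nodes that changed position: none

Answer: none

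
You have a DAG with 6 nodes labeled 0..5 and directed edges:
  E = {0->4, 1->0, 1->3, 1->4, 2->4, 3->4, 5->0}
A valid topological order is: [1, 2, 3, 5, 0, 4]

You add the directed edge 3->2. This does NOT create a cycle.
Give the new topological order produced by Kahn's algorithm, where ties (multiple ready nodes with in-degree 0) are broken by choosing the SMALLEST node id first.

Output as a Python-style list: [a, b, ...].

Answer: [1, 3, 2, 5, 0, 4]

Derivation:
Old toposort: [1, 2, 3, 5, 0, 4]
Added edge: 3->2
Position of 3 (2) > position of 2 (1). Must reorder: 3 must now come before 2.
Run Kahn's algorithm (break ties by smallest node id):
  initial in-degrees: [2, 0, 1, 1, 4, 0]
  ready (indeg=0): [1, 5]
  pop 1: indeg[0]->1; indeg[3]->0; indeg[4]->3 | ready=[3, 5] | order so far=[1]
  pop 3: indeg[2]->0; indeg[4]->2 | ready=[2, 5] | order so far=[1, 3]
  pop 2: indeg[4]->1 | ready=[5] | order so far=[1, 3, 2]
  pop 5: indeg[0]->0 | ready=[0] | order so far=[1, 3, 2, 5]
  pop 0: indeg[4]->0 | ready=[4] | order so far=[1, 3, 2, 5, 0]
  pop 4: no out-edges | ready=[] | order so far=[1, 3, 2, 5, 0, 4]
  Result: [1, 3, 2, 5, 0, 4]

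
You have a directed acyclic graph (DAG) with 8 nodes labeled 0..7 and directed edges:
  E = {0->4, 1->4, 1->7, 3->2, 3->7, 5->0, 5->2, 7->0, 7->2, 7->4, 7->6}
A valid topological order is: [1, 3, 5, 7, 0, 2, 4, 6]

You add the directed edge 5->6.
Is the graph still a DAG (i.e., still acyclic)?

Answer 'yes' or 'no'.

Answer: yes

Derivation:
Given toposort: [1, 3, 5, 7, 0, 2, 4, 6]
Position of 5: index 2; position of 6: index 7
New edge 5->6: forward
Forward edge: respects the existing order. Still a DAG, same toposort still valid.
Still a DAG? yes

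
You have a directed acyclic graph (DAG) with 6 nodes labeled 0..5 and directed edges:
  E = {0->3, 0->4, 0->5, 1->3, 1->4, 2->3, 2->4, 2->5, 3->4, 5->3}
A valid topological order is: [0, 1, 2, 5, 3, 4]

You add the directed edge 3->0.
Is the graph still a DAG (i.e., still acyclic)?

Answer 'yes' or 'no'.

Given toposort: [0, 1, 2, 5, 3, 4]
Position of 3: index 4; position of 0: index 0
New edge 3->0: backward (u after v in old order)
Backward edge: old toposort is now invalid. Check if this creates a cycle.
Does 0 already reach 3? Reachable from 0: [0, 3, 4, 5]. YES -> cycle!
Still a DAG? no

Answer: no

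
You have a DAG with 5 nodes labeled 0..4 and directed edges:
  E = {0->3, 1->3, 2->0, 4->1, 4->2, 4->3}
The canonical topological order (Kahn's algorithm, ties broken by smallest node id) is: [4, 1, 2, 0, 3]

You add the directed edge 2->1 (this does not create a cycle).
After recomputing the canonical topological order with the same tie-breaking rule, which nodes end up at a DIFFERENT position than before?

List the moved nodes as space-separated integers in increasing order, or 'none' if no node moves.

Old toposort: [4, 1, 2, 0, 3]
Added edge 2->1
Recompute Kahn (smallest-id tiebreak):
  initial in-degrees: [1, 2, 1, 3, 0]
  ready (indeg=0): [4]
  pop 4: indeg[1]->1; indeg[2]->0; indeg[3]->2 | ready=[2] | order so far=[4]
  pop 2: indeg[0]->0; indeg[1]->0 | ready=[0, 1] | order so far=[4, 2]
  pop 0: indeg[3]->1 | ready=[1] | order so far=[4, 2, 0]
  pop 1: indeg[3]->0 | ready=[3] | order so far=[4, 2, 0, 1]
  pop 3: no out-edges | ready=[] | order so far=[4, 2, 0, 1, 3]
New canonical toposort: [4, 2, 0, 1, 3]
Compare positions:
  Node 0: index 3 -> 2 (moved)
  Node 1: index 1 -> 3 (moved)
  Node 2: index 2 -> 1 (moved)
  Node 3: index 4 -> 4 (same)
  Node 4: index 0 -> 0 (same)
Nodes that changed position: 0 1 2

Answer: 0 1 2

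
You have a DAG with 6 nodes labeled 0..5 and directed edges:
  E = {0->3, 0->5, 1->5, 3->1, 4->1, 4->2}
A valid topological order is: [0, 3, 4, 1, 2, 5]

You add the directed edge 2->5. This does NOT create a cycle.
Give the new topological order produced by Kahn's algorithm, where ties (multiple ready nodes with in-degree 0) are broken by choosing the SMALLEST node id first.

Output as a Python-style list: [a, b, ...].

Answer: [0, 3, 4, 1, 2, 5]

Derivation:
Old toposort: [0, 3, 4, 1, 2, 5]
Added edge: 2->5
Position of 2 (4) < position of 5 (5). Old order still valid.
Run Kahn's algorithm (break ties by smallest node id):
  initial in-degrees: [0, 2, 1, 1, 0, 3]
  ready (indeg=0): [0, 4]
  pop 0: indeg[3]->0; indeg[5]->2 | ready=[3, 4] | order so far=[0]
  pop 3: indeg[1]->1 | ready=[4] | order so far=[0, 3]
  pop 4: indeg[1]->0; indeg[2]->0 | ready=[1, 2] | order so far=[0, 3, 4]
  pop 1: indeg[5]->1 | ready=[2] | order so far=[0, 3, 4, 1]
  pop 2: indeg[5]->0 | ready=[5] | order so far=[0, 3, 4, 1, 2]
  pop 5: no out-edges | ready=[] | order so far=[0, 3, 4, 1, 2, 5]
  Result: [0, 3, 4, 1, 2, 5]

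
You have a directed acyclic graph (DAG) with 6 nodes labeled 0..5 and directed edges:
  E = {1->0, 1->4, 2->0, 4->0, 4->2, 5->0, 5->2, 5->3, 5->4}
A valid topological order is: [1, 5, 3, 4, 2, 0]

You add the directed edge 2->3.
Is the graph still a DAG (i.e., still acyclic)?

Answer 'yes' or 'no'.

Given toposort: [1, 5, 3, 4, 2, 0]
Position of 2: index 4; position of 3: index 2
New edge 2->3: backward (u after v in old order)
Backward edge: old toposort is now invalid. Check if this creates a cycle.
Does 3 already reach 2? Reachable from 3: [3]. NO -> still a DAG (reorder needed).
Still a DAG? yes

Answer: yes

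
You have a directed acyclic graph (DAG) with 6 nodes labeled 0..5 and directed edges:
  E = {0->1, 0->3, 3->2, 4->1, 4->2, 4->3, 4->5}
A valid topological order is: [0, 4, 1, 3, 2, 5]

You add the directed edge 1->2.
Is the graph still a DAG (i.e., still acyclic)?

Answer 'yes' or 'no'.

Given toposort: [0, 4, 1, 3, 2, 5]
Position of 1: index 2; position of 2: index 4
New edge 1->2: forward
Forward edge: respects the existing order. Still a DAG, same toposort still valid.
Still a DAG? yes

Answer: yes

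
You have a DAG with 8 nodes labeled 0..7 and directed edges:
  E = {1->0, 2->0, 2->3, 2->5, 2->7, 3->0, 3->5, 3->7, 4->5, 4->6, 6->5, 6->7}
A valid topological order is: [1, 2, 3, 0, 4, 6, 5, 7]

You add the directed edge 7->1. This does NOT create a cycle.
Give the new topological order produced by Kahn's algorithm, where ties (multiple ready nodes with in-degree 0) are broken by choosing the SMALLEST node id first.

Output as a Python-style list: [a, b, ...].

Answer: [2, 3, 4, 6, 5, 7, 1, 0]

Derivation:
Old toposort: [1, 2, 3, 0, 4, 6, 5, 7]
Added edge: 7->1
Position of 7 (7) > position of 1 (0). Must reorder: 7 must now come before 1.
Run Kahn's algorithm (break ties by smallest node id):
  initial in-degrees: [3, 1, 0, 1, 0, 4, 1, 3]
  ready (indeg=0): [2, 4]
  pop 2: indeg[0]->2; indeg[3]->0; indeg[5]->3; indeg[7]->2 | ready=[3, 4] | order so far=[2]
  pop 3: indeg[0]->1; indeg[5]->2; indeg[7]->1 | ready=[4] | order so far=[2, 3]
  pop 4: indeg[5]->1; indeg[6]->0 | ready=[6] | order so far=[2, 3, 4]
  pop 6: indeg[5]->0; indeg[7]->0 | ready=[5, 7] | order so far=[2, 3, 4, 6]
  pop 5: no out-edges | ready=[7] | order so far=[2, 3, 4, 6, 5]
  pop 7: indeg[1]->0 | ready=[1] | order so far=[2, 3, 4, 6, 5, 7]
  pop 1: indeg[0]->0 | ready=[0] | order so far=[2, 3, 4, 6, 5, 7, 1]
  pop 0: no out-edges | ready=[] | order so far=[2, 3, 4, 6, 5, 7, 1, 0]
  Result: [2, 3, 4, 6, 5, 7, 1, 0]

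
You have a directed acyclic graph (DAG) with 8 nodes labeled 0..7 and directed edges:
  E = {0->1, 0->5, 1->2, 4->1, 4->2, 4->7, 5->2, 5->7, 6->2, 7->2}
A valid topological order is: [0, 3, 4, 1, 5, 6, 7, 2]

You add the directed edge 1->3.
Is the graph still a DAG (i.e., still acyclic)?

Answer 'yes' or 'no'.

Given toposort: [0, 3, 4, 1, 5, 6, 7, 2]
Position of 1: index 3; position of 3: index 1
New edge 1->3: backward (u after v in old order)
Backward edge: old toposort is now invalid. Check if this creates a cycle.
Does 3 already reach 1? Reachable from 3: [3]. NO -> still a DAG (reorder needed).
Still a DAG? yes

Answer: yes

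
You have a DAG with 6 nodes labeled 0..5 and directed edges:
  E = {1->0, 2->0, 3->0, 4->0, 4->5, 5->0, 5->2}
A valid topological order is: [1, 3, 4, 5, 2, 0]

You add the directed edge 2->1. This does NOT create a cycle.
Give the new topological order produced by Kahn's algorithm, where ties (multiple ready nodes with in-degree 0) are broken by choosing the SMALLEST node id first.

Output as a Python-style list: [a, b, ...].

Answer: [3, 4, 5, 2, 1, 0]

Derivation:
Old toposort: [1, 3, 4, 5, 2, 0]
Added edge: 2->1
Position of 2 (4) > position of 1 (0). Must reorder: 2 must now come before 1.
Run Kahn's algorithm (break ties by smallest node id):
  initial in-degrees: [5, 1, 1, 0, 0, 1]
  ready (indeg=0): [3, 4]
  pop 3: indeg[0]->4 | ready=[4] | order so far=[3]
  pop 4: indeg[0]->3; indeg[5]->0 | ready=[5] | order so far=[3, 4]
  pop 5: indeg[0]->2; indeg[2]->0 | ready=[2] | order so far=[3, 4, 5]
  pop 2: indeg[0]->1; indeg[1]->0 | ready=[1] | order so far=[3, 4, 5, 2]
  pop 1: indeg[0]->0 | ready=[0] | order so far=[3, 4, 5, 2, 1]
  pop 0: no out-edges | ready=[] | order so far=[3, 4, 5, 2, 1, 0]
  Result: [3, 4, 5, 2, 1, 0]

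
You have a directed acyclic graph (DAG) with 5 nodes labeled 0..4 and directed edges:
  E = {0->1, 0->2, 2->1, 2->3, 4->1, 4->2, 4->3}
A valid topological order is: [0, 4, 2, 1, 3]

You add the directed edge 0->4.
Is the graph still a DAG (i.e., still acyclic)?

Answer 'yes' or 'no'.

Given toposort: [0, 4, 2, 1, 3]
Position of 0: index 0; position of 4: index 1
New edge 0->4: forward
Forward edge: respects the existing order. Still a DAG, same toposort still valid.
Still a DAG? yes

Answer: yes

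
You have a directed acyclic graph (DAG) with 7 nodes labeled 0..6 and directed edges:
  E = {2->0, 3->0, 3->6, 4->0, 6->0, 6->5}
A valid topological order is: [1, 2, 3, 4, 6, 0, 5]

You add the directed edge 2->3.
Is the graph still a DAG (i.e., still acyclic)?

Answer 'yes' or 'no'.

Given toposort: [1, 2, 3, 4, 6, 0, 5]
Position of 2: index 1; position of 3: index 2
New edge 2->3: forward
Forward edge: respects the existing order. Still a DAG, same toposort still valid.
Still a DAG? yes

Answer: yes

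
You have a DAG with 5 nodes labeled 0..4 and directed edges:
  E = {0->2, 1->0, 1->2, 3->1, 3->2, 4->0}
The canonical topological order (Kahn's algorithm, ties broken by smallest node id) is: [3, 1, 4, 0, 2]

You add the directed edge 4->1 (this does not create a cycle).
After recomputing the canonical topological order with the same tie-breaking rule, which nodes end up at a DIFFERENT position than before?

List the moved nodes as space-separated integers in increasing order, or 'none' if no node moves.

Answer: 1 4

Derivation:
Old toposort: [3, 1, 4, 0, 2]
Added edge 4->1
Recompute Kahn (smallest-id tiebreak):
  initial in-degrees: [2, 2, 3, 0, 0]
  ready (indeg=0): [3, 4]
  pop 3: indeg[1]->1; indeg[2]->2 | ready=[4] | order so far=[3]
  pop 4: indeg[0]->1; indeg[1]->0 | ready=[1] | order so far=[3, 4]
  pop 1: indeg[0]->0; indeg[2]->1 | ready=[0] | order so far=[3, 4, 1]
  pop 0: indeg[2]->0 | ready=[2] | order so far=[3, 4, 1, 0]
  pop 2: no out-edges | ready=[] | order so far=[3, 4, 1, 0, 2]
New canonical toposort: [3, 4, 1, 0, 2]
Compare positions:
  Node 0: index 3 -> 3 (same)
  Node 1: index 1 -> 2 (moved)
  Node 2: index 4 -> 4 (same)
  Node 3: index 0 -> 0 (same)
  Node 4: index 2 -> 1 (moved)
Nodes that changed position: 1 4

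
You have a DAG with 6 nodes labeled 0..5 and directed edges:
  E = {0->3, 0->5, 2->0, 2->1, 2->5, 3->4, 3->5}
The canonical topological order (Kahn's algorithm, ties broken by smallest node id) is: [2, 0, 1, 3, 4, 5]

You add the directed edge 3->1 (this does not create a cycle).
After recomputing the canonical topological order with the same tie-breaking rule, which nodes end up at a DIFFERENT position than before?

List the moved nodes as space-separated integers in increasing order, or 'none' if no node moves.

Answer: 1 3

Derivation:
Old toposort: [2, 0, 1, 3, 4, 5]
Added edge 3->1
Recompute Kahn (smallest-id tiebreak):
  initial in-degrees: [1, 2, 0, 1, 1, 3]
  ready (indeg=0): [2]
  pop 2: indeg[0]->0; indeg[1]->1; indeg[5]->2 | ready=[0] | order so far=[2]
  pop 0: indeg[3]->0; indeg[5]->1 | ready=[3] | order so far=[2, 0]
  pop 3: indeg[1]->0; indeg[4]->0; indeg[5]->0 | ready=[1, 4, 5] | order so far=[2, 0, 3]
  pop 1: no out-edges | ready=[4, 5] | order so far=[2, 0, 3, 1]
  pop 4: no out-edges | ready=[5] | order so far=[2, 0, 3, 1, 4]
  pop 5: no out-edges | ready=[] | order so far=[2, 0, 3, 1, 4, 5]
New canonical toposort: [2, 0, 3, 1, 4, 5]
Compare positions:
  Node 0: index 1 -> 1 (same)
  Node 1: index 2 -> 3 (moved)
  Node 2: index 0 -> 0 (same)
  Node 3: index 3 -> 2 (moved)
  Node 4: index 4 -> 4 (same)
  Node 5: index 5 -> 5 (same)
Nodes that changed position: 1 3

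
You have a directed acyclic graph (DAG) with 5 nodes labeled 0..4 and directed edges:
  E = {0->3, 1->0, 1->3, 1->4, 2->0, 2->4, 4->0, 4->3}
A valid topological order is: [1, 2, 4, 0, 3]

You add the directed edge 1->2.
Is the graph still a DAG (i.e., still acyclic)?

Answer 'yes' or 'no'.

Answer: yes

Derivation:
Given toposort: [1, 2, 4, 0, 3]
Position of 1: index 0; position of 2: index 1
New edge 1->2: forward
Forward edge: respects the existing order. Still a DAG, same toposort still valid.
Still a DAG? yes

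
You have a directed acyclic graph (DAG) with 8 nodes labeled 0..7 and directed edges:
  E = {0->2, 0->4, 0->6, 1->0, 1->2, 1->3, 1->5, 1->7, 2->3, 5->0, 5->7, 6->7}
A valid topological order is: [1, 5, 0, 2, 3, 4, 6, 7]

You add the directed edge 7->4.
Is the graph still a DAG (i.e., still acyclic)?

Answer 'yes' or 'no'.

Given toposort: [1, 5, 0, 2, 3, 4, 6, 7]
Position of 7: index 7; position of 4: index 5
New edge 7->4: backward (u after v in old order)
Backward edge: old toposort is now invalid. Check if this creates a cycle.
Does 4 already reach 7? Reachable from 4: [4]. NO -> still a DAG (reorder needed).
Still a DAG? yes

Answer: yes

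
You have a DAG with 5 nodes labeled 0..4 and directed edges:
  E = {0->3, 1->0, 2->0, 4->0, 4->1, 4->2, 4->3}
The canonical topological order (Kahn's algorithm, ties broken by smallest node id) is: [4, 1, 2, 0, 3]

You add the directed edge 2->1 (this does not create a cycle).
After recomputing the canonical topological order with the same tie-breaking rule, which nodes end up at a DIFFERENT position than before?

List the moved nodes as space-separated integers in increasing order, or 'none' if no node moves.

Answer: 1 2

Derivation:
Old toposort: [4, 1, 2, 0, 3]
Added edge 2->1
Recompute Kahn (smallest-id tiebreak):
  initial in-degrees: [3, 2, 1, 2, 0]
  ready (indeg=0): [4]
  pop 4: indeg[0]->2; indeg[1]->1; indeg[2]->0; indeg[3]->1 | ready=[2] | order so far=[4]
  pop 2: indeg[0]->1; indeg[1]->0 | ready=[1] | order so far=[4, 2]
  pop 1: indeg[0]->0 | ready=[0] | order so far=[4, 2, 1]
  pop 0: indeg[3]->0 | ready=[3] | order so far=[4, 2, 1, 0]
  pop 3: no out-edges | ready=[] | order so far=[4, 2, 1, 0, 3]
New canonical toposort: [4, 2, 1, 0, 3]
Compare positions:
  Node 0: index 3 -> 3 (same)
  Node 1: index 1 -> 2 (moved)
  Node 2: index 2 -> 1 (moved)
  Node 3: index 4 -> 4 (same)
  Node 4: index 0 -> 0 (same)
Nodes that changed position: 1 2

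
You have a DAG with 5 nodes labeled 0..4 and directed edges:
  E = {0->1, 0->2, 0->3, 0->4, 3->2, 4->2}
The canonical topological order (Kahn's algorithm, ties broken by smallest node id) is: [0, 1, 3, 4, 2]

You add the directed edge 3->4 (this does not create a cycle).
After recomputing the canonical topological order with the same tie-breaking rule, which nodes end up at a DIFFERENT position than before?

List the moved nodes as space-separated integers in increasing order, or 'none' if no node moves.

Answer: none

Derivation:
Old toposort: [0, 1, 3, 4, 2]
Added edge 3->4
Recompute Kahn (smallest-id tiebreak):
  initial in-degrees: [0, 1, 3, 1, 2]
  ready (indeg=0): [0]
  pop 0: indeg[1]->0; indeg[2]->2; indeg[3]->0; indeg[4]->1 | ready=[1, 3] | order so far=[0]
  pop 1: no out-edges | ready=[3] | order so far=[0, 1]
  pop 3: indeg[2]->1; indeg[4]->0 | ready=[4] | order so far=[0, 1, 3]
  pop 4: indeg[2]->0 | ready=[2] | order so far=[0, 1, 3, 4]
  pop 2: no out-edges | ready=[] | order so far=[0, 1, 3, 4, 2]
New canonical toposort: [0, 1, 3, 4, 2]
Compare positions:
  Node 0: index 0 -> 0 (same)
  Node 1: index 1 -> 1 (same)
  Node 2: index 4 -> 4 (same)
  Node 3: index 2 -> 2 (same)
  Node 4: index 3 -> 3 (same)
Nodes that changed position: none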